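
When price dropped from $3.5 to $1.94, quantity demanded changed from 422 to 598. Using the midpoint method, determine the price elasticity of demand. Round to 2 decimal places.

-0.60

%Δq = (598 − 422)/[(422 + 598)/2] = 176/510 ≈ 0.3451.
%Δp = (1.94 − 3.5)/[(3.5 + 1.94)/2] = -1.56/2.72 ≈ -0.5735.
Arc elasticity E = %Δq/%Δp ≈ 0.3451/-0.5735 ≈ -0.60.
|E| < 1: demand is inelastic over this range.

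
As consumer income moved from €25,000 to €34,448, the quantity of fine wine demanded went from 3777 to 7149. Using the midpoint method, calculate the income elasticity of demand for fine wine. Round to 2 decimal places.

%ΔQ = (7149 − 3777)/[(3777+7149)/2] = 3372/5463 ≈ 0.6172.
%ΔI = (34,448 − 25,000)/[(25,000+34,448)/2] = 9448/29724 ≈ 0.3179.
E_I = %ΔQ/%ΔI ≈ 1.94.
E_I > 1: normal good (luxury).

1.94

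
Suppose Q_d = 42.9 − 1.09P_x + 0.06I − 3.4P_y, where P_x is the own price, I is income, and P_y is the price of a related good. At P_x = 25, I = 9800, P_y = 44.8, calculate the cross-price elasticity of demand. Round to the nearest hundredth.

-0.34

First evaluate Q_d: 42.9 − 1.09(25) + 0.06(9800) − 3.4(44.8) = 42.9 − 27.25 + 588 − 152.32 = 451.33.
∂Q_d/∂P_y = −3.4, so E_xy = -3.4·(44.8/451.33) ≈ -0.34.
E_xy < 0: the goods are complements.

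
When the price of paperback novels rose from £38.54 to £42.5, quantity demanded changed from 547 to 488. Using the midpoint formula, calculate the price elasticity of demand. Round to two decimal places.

%ΔQ = (488 − 547)/[(547 + 488)/2] = -59/517.5 ≈ -0.1140.
%Δp = (42.5 − 38.54)/[(38.54 + 42.5)/2] = 3.96/40.52 ≈ 0.0977.
Arc elasticity E = %ΔQ/%Δp ≈ -0.1140/0.0977 ≈ -1.17.
|E| > 1: demand is elastic over this range.

-1.17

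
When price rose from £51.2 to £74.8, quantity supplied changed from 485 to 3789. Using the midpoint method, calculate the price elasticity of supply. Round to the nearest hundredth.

%Δq = (3789 − 485)/[(485 + 3789)/2] = 3304/2137 ≈ 1.5461.
%Δp = (74.8 − 51.2)/[(51.2 + 74.8)/2] = 23.6/63 ≈ 0.3746.
Arc elasticity E = %Δq/%Δp ≈ 1.5461/0.3746 ≈ 4.13.
|E| > 1: supply is elastic over this range.

4.13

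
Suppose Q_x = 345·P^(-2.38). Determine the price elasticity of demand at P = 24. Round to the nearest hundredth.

For a Cobb–Douglas (constant-elasticity) form Q_x = A·P^α·…, the elasticity with respect to P equals the exponent α at every point.
Here the exponent on P is -2.38, so the price elasticity of demand is -2.38.

-2.38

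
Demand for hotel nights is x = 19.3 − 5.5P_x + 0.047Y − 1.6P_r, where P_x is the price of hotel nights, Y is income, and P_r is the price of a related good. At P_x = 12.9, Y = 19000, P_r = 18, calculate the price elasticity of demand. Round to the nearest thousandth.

First evaluate x: 19.3 − 5.5(12.9) + 0.047(19000) − 1.6(18) = 19.3 − 70.95 + 893 − 28.8 = 812.55.
∂x/∂P_x = −5.5, so E_p = (−5.5)·(12.9/812.55) ≈ -0.087.
|E_p| < 1: demand is inelastic.

-0.087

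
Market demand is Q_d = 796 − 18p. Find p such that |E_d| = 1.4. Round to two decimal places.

25.80

Set −bp/(a − bp) = −1.4 ⇒ bp = 1.4(a − bp) ⇒ bp(1+1.4) = 1.4·a.
p = 1.4·796/(18·2.4) ≈ 25.80.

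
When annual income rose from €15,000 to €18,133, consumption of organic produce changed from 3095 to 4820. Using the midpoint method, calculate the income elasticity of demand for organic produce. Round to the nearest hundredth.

2.30

%ΔQ = (4820 − 3095)/[(3095+4820)/2] = 1725/3957.5 ≈ 0.4359.
%ΔI = (18,133 − 15,000)/[(15,000+18,133)/2] = 3133/16566.5 ≈ 0.1891.
E_I = %ΔQ/%ΔI ≈ 2.30.
E_I > 1: normal good (luxury).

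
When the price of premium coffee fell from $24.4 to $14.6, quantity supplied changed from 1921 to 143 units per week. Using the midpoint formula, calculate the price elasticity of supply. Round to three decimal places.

3.428

%Δq = (143 − 1921)/[(1921 + 143)/2] = -1778/1032 ≈ -1.7229.
%ΔP = (14.6 − 24.4)/[(24.4 + 14.6)/2] = -9.8/19.5 ≈ -0.5026.
Arc elasticity E = %Δq/%ΔP ≈ -1.7229/-0.5026 ≈ 3.428.
|E| > 1: supply is elastic over this range.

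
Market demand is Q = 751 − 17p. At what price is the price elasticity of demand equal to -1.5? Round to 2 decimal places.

Set −bp/(a − bp) = −1.5 ⇒ bp = 1.5(a − bp) ⇒ bp(1+1.5) = 1.5·a.
p = 1.5·751/(17·2.5) ≈ 26.51.

26.51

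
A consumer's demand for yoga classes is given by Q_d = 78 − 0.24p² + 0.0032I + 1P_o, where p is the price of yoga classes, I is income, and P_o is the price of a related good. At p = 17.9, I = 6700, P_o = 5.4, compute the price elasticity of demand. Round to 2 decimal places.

-5.50

Substituting, Q_d = 78 − 0.24(17.9)² + 0.0032(6700) + 1(5.4) = 78 − 76.8984 + 21.44 + 5.4 = 27.9416.
∂Q_d/∂p = −2·0.24·p = -8.592, so E_p = -8.592·(17.9/27.9416) ≈ -5.50.
|E_p| > 1: demand is elastic.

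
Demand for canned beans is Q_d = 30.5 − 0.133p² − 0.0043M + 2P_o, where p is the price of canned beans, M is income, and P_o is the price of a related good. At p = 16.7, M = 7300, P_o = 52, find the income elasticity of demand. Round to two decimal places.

-0.48

At the given point, Q_d = 30.5 − 0.133(16.7)² − 0.0043(7300) + 2(52) = 30.5 − 37.0924 − 31.39 + 104 = 66.0176.
∂Q_d/∂M = −0.0043, so E_I = -0.0043·(7300/66.0176) ≈ -0.48.
E_I < 0: inferior good.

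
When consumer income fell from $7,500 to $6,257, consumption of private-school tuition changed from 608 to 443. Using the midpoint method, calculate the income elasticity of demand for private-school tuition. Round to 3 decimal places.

%ΔQ = (443 − 608)/[(608+443)/2] = -165/525.5 ≈ -0.3140.
%ΔY = (6,257 − 7,500)/[(7,500+6,257)/2] = -1243/6878.5 ≈ -0.1807.
E_I = %ΔQ/%ΔY ≈ 1.738.
E_I > 1: normal good (luxury).

1.738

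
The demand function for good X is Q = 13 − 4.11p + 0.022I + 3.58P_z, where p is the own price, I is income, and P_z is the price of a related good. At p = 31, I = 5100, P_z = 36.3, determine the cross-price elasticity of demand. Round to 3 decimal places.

1.017

Evaluating quantity at (p, I, P_z) gives Q = 13 − 4.11(31) + 0.022(5100) + 3.58(36.3) = 13 − 127.41 + 112.2 + 129.954 = 127.744.
∂Q/∂P_z = +3.58, so E_xy = 3.58·(36.3/127.744) ≈ 1.017.
E_xy > 0: the goods are substitutes.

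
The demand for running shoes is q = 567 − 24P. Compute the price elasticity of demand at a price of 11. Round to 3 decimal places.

At P = 11, q = 303.
dq/dP = −24.
Point elasticity E = (dq/dP)·(P/q) = -24 × 11/303 ≈ -0.871.
|E| < 1, so demand is inelastic at this price.

-0.871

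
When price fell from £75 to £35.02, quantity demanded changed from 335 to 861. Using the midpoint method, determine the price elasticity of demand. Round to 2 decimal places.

%ΔQ = (861 − 335)/[(335 + 861)/2] = 526/598 ≈ 0.8796.
%Δp = (35.02 − 75)/[(75 + 35.02)/2] = -39.98/55.01 ≈ -0.7268.
Arc elasticity E = %ΔQ/%Δp ≈ 0.8796/-0.7268 ≈ -1.21.
|E| > 1: demand is elastic over this range.

-1.21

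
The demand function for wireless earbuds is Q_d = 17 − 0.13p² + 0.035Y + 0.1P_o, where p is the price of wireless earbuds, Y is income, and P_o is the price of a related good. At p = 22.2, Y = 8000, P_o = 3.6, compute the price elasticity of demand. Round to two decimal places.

Substituting, Q_d = 17 − 0.13(22.2)² + 0.035(8000) + 0.1(3.6) = 17 − 64.0692 + 280 + 0.36 = 233.2908.
∂Q_d/∂p = −2·0.13·p = -5.772, so E_p = -5.772·(22.2/233.2908) ≈ -0.55.
|E_p| < 1: demand is inelastic.

-0.55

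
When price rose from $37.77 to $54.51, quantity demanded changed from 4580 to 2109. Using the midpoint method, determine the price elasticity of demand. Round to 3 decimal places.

%Δq = (2109 − 4580)/[(4580 + 2109)/2] = -2471/3344.5 ≈ -0.7388.
%Δp = (54.51 − 37.77)/[(37.77 + 54.51)/2] = 16.74/46.14 ≈ 0.3628.
Arc elasticity E = %Δq/%Δp ≈ -0.7388/0.3628 ≈ -2.036.
|E| > 1: demand is elastic over this range.

-2.036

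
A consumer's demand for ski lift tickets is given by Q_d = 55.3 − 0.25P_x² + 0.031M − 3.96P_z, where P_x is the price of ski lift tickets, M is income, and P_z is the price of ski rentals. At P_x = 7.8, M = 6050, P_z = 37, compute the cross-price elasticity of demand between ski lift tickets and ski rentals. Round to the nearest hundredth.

Substituting, Q_d = 55.3 − 0.25(7.8)² + 0.031(6050) − 3.96(37) = 55.3 − 15.21 + 187.55 − 146.52 = 81.12.
∂Q_d/∂P_z = −3.96, so E_xy = -3.96·(37/81.12) ≈ -1.81.
E_xy < 0: the goods are complements.

-1.81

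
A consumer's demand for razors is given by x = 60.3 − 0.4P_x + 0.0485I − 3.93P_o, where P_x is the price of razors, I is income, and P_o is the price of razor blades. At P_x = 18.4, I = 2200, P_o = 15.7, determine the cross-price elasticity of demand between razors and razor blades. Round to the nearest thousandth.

-0.630

x = 60.3 − 0.4(18.4) + 0.0485(2200) − 3.93(15.7) = 60.3 − 7.36 + 106.7 − 61.701 = 97.939.
∂x/∂P_o = −3.93, so E_xy = -3.93·(15.7/97.939) ≈ -0.630.
E_xy < 0: the goods are complements.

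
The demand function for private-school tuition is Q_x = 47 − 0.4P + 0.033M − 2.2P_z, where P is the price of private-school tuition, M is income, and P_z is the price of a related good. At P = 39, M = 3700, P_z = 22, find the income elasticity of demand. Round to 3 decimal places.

Evaluating quantity at (P, M, P_z) gives Q_x = 47 − 0.4(39) + 0.033(3700) − 2.2(22) = 47 − 15.6 + 122.1 − 48.4 = 105.1.
∂Q_x/∂M = +0.033, so E_I = 0.033·(3700/105.1) ≈ 1.162.
E_I > 1: normal good (luxury).

1.162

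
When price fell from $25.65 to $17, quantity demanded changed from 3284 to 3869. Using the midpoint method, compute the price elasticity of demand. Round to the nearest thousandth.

%Δq = (3869 − 3284)/[(3284 + 3869)/2] = 585/3576.5 ≈ 0.1636.
%Δp = (17 − 25.65)/[(25.65 + 17)/2] = -8.65/21.325 ≈ -0.4056.
Arc elasticity E = %Δq/%Δp ≈ 0.1636/-0.4056 ≈ -0.403.
|E| < 1: demand is inelastic over this range.

-0.403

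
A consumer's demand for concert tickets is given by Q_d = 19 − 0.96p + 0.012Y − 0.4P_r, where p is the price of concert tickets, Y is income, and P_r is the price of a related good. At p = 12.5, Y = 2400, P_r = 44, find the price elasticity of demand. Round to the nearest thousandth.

Evaluating quantity at (p, Y, P_r) gives Q_d = 19 − 0.96(12.5) + 0.012(2400) − 0.4(44) = 19 − 12 + 28.8 − 17.6 = 18.2.
∂Q_d/∂p = −0.96, so E_p = (−0.96)·(12.5/18.2) ≈ -0.659.
|E_p| < 1: demand is inelastic.

-0.659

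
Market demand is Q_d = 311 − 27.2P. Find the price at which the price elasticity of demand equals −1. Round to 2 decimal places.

5.72

For linear demand Q_d = a − bP, E = −bP/(a − bP). |E| = 1 ⇒ bP = a − bP ⇒ P = a/(2b).
P = 311/(2·27.2) ≈ 5.72.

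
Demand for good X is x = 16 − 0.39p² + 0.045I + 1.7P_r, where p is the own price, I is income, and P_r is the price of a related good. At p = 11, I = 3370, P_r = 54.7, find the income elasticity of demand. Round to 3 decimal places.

Substituting, x = 16 − 0.39(11)² + 0.045(3370) + 1.7(54.7) = 16 − 47.19 + 151.65 + 92.99 = 213.45.
∂x/∂I = +0.045, so E_I = 0.045·(3370/213.45) ≈ 0.710.
E_I ∈ (0,1): normal good (necessity).

0.710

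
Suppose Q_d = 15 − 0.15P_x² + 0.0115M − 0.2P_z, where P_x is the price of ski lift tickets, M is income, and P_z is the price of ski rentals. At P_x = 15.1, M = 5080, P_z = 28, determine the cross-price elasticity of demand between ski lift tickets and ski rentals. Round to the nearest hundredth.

-0.17

Substituting, Q_d = 15 − 0.15(15.1)² + 0.0115(5080) − 0.2(28) = 15 − 34.2015 + 58.42 − 5.6 = 33.6185.
∂Q_d/∂P_z = −0.2, so E_xy = -0.2·(28/33.6185) ≈ -0.17.
E_xy < 0: the goods are complements.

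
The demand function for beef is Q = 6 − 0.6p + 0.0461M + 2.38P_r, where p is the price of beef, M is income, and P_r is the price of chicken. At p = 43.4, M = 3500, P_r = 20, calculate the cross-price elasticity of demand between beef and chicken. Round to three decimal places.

0.252

First evaluate Q: 6 − 0.6(43.4) + 0.0461(3500) + 2.38(20) = 6 − 26.04 + 161.35 + 47.6 = 188.91.
∂Q/∂P_r = +2.38, so E_xy = 2.38·(20/188.91) ≈ 0.252.
E_xy > 0: the goods are substitutes.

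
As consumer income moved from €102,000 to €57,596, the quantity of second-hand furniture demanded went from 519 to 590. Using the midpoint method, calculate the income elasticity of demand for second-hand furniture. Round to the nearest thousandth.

%ΔQ = (590 − 519)/[(519+590)/2] = 71/554.5 ≈ 0.1280.
%ΔI = (57,596 − 102,000)/[(102,000+57,596)/2] = -44404/79798 ≈ -0.5565.
E_I = %ΔQ/%ΔI ≈ -0.230.
E_I < 0: inferior good.

-0.230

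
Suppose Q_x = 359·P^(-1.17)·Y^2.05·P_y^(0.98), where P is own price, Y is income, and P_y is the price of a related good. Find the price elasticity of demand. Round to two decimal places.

-1.17

For a Cobb–Douglas (constant-elasticity) form Q_x = A·P^α·…, the elasticity with respect to P equals the exponent α at every point.
Here the exponent on P is -1.17, so the price elasticity of demand is -1.17.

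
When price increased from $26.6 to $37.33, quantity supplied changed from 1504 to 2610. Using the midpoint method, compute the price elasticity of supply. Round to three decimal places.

%ΔQ = (2610 − 1504)/[(1504 + 2610)/2] = 1106/2057 ≈ 0.5377.
%ΔP = (37.33 − 26.6)/[(26.6 + 37.33)/2] = 10.73/31.965 ≈ 0.3357.
Arc elasticity E = %ΔQ/%ΔP ≈ 0.5377/0.3357 ≈ 1.602.
|E| > 1: supply is elastic over this range.

1.602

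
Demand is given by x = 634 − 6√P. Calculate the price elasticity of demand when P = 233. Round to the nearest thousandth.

-0.084

At P = 233, x = 542.414.
dx/dP = −6/(2√P) = −6/(2·15.2643).
Point elasticity E = (dx/dP)·(P/x) = -0.1965 × 233/542.414 ≈ -0.084.
|E| < 1, so demand is inelastic at this price.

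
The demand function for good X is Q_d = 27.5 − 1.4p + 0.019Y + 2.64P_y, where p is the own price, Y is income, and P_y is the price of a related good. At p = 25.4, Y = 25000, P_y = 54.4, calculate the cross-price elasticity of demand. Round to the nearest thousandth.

0.235

Substituting, Q_d = 27.5 − 1.4(25.4) + 0.019(25000) + 2.64(54.4) = 27.5 − 35.56 + 475 + 143.616 = 610.556.
∂Q_d/∂P_y = +2.64, so E_xy = 2.64·(54.4/610.556) ≈ 0.235.
E_xy > 0: the goods are substitutes.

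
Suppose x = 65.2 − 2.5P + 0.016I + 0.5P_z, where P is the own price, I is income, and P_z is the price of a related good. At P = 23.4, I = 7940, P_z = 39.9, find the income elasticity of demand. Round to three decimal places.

Substituting, x = 65.2 − 2.5(23.4) + 0.016(7940) + 0.5(39.9) = 65.2 − 58.5 + 127.04 + 19.95 = 153.69.
∂x/∂I = +0.016, so E_I = 0.016·(7940/153.69) ≈ 0.827.
E_I ∈ (0,1): normal good (necessity).

0.827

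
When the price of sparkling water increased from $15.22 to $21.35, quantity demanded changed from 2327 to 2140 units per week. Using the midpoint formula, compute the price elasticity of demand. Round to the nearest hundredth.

%Δq = (2140 − 2327)/[(2327 + 2140)/2] = -187/2233.5 ≈ -0.0837.
%ΔP = (21.35 − 15.22)/[(15.22 + 21.35)/2] = 6.13/18.285 ≈ 0.3352.
Arc elasticity E = %Δq/%ΔP ≈ -0.0837/0.3352 ≈ -0.25.
|E| < 1: demand is inelastic over this range.

-0.25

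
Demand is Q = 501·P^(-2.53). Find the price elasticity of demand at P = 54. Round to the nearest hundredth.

For a Cobb–Douglas (constant-elasticity) form Q = A·P^α·…, the elasticity with respect to P equals the exponent α at every point.
Here the exponent on P is -2.53, so the price elasticity of demand is -2.53.

-2.53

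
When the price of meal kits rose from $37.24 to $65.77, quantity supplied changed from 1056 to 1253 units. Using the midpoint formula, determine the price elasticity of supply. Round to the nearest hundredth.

0.31

%ΔQ = (1253 − 1056)/[(1056 + 1253)/2] = 197/1154.5 ≈ 0.1706.
%Δp = (65.77 − 37.24)/[(37.24 + 65.77)/2] = 28.53/51.505 ≈ 0.5539.
Arc elasticity E = %ΔQ/%Δp ≈ 0.1706/0.5539 ≈ 0.31.
|E| < 1: supply is inelastic over this range.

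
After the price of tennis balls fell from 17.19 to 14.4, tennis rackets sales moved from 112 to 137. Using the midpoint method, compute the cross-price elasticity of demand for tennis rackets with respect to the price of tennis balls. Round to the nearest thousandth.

-1.137

%ΔQ_x = (137 − 112)/[(112+137)/2] = 25/124.5 ≈ 0.2008.
%ΔP_y = (14.4 − 17.19)/[(17.19+14.4)/2] ≈ -0.1766.
E_xy = 0.2008/-0.1766 ≈ -1.137.
E_xy < 0, so tennis rackets and tennis balls are complements.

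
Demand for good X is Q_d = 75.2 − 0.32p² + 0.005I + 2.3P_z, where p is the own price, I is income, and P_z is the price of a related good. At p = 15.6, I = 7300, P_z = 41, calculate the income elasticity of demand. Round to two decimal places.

0.28

First evaluate Q_d: 75.2 − 0.32(15.6)² + 0.005(7300) + 2.3(41) = 75.2 − 77.8752 + 36.5 + 94.3 = 128.1248.
∂Q_d/∂I = +0.005, so E_I = 0.005·(7300/128.1248) ≈ 0.28.
E_I ∈ (0,1): normal good (necessity).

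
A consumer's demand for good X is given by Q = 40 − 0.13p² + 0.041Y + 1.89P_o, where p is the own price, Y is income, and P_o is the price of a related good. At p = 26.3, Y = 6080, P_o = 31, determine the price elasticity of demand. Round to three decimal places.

Substituting, Q = 40 − 0.13(26.3)² + 0.041(6080) + 1.89(31) = 40 − 89.9197 + 249.28 + 58.59 = 257.9503.
∂Q/∂p = −2·0.13·p = -6.838, so E_p = -6.838·(26.3/257.9503) ≈ -0.697.
|E_p| < 1: demand is inelastic.

-0.697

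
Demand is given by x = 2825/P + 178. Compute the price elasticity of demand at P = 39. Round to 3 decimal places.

-0.289

At P = 39, x = 250.4359.
dx/dP = −2825/P² = −1.8573.
Point elasticity E = (dx/dP)·(P/x) = -1.8573 × 39/250.4359 ≈ -0.289.
|E| < 1, so demand is inelastic at this price.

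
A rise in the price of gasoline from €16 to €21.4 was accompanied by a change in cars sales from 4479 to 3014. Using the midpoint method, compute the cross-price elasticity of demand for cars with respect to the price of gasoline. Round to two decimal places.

-1.35

%ΔQ_x = (3014 − 4479)/[(4479+3014)/2] = -1465/3746.5 ≈ -0.3910.
%ΔP_y = (21.4 − 16)/[(16+21.4)/2] ≈ 0.2888.
E_xy = -0.3910/0.2888 ≈ -1.35.
E_xy < 0, so cars and gasoline are complements.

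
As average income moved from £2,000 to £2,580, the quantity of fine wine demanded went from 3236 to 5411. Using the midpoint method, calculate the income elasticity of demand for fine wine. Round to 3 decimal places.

%ΔQ = (5411 − 3236)/[(3236+5411)/2] = 2175/4323.5 ≈ 0.5031.
%ΔM = (2,580 − 2,000)/[(2,000+2,580)/2] = 580/2290 ≈ 0.2533.
E_I = %ΔQ/%ΔM ≈ 1.986.
E_I > 1: normal good (luxury).

1.986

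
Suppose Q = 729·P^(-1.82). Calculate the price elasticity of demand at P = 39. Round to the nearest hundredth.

-1.82

For a Cobb–Douglas (constant-elasticity) form Q = A·P^α·…, the elasticity with respect to P equals the exponent α at every point.
Here the exponent on P is -1.82, so the price elasticity of demand is -1.82.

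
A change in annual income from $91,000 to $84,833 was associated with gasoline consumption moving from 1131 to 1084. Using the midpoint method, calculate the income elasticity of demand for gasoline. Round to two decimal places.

0.60

%ΔQ = (1084 − 1131)/[(1131+1084)/2] = -47/1107.5 ≈ -0.0424.
%ΔI = (84,833 − 91,000)/[(91,000+84,833)/2] = -6167/87916.5 ≈ -0.0701.
E_I = %ΔQ/%ΔI ≈ 0.60.
E_I ∈ (0,1): normal good (necessity).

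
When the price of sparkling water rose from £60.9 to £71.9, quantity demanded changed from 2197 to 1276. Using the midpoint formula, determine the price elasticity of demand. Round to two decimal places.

-3.20

%Δq = (1276 − 2197)/[(2197 + 1276)/2] = -921/1736.5 ≈ -0.5304.
%ΔP = (71.9 − 60.9)/[(60.9 + 71.9)/2] = 11/66.4 ≈ 0.1657.
Arc elasticity E = %Δq/%ΔP ≈ -0.5304/0.1657 ≈ -3.20.
|E| > 1: demand is elastic over this range.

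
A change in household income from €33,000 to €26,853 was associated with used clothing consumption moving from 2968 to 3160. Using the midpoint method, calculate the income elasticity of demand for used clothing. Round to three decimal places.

%ΔQ = (3160 − 2968)/[(2968+3160)/2] = 192/3064 ≈ 0.0627.
%ΔI = (26,853 − 33,000)/[(33,000+26,853)/2] = -6147/29926.5 ≈ -0.2054.
E_I = %ΔQ/%ΔI ≈ -0.305.
E_I < 0: inferior good.

-0.305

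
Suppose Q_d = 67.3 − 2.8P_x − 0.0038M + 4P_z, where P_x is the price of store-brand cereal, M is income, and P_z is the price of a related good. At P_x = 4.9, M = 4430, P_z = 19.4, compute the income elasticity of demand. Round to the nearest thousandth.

-0.147

Q_d = 67.3 − 2.8(4.9) − 0.0038(4430) + 4(19.4) = 67.3 − 13.72 − 16.834 + 77.6 = 114.346.
∂Q_d/∂M = −0.0038, so E_I = -0.0038·(4430/114.346) ≈ -0.147.
E_I < 0: inferior good.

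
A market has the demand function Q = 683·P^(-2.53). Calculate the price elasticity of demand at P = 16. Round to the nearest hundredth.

For a Cobb–Douglas (constant-elasticity) form Q = A·P^α·…, the elasticity with respect to P equals the exponent α at every point.
Here the exponent on P is -2.53, so the price elasticity of demand is -2.53.

-2.53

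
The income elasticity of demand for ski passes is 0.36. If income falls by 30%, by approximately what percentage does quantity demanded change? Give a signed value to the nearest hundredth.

-10.80

%ΔQ ≈ E × %ΔI = (0.36) × (-30%) = -10.80%.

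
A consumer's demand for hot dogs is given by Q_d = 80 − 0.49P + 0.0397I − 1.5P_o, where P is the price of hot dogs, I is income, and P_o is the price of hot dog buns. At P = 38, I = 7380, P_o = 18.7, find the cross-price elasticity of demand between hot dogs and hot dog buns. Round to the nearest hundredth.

-0.09

Q_d = 80 − 0.49(38) + 0.0397(7380) − 1.5(18.7) = 80 − 18.62 + 292.986 − 28.05 = 326.316.
∂Q_d/∂P_o = −1.5, so E_xy = -1.5·(18.7/326.316) ≈ -0.09.
E_xy < 0: the goods are complements.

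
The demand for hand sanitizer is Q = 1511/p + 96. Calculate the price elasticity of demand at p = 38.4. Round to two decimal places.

-0.29

At p = 38.4, Q = 135.349.
dQ/dp = −1511/p² = −1.0247.
Point elasticity E = (dQ/dp)·(p/Q) = -1.0247 × 38.4/135.349 ≈ -0.29.
|E| < 1, so demand is inelastic at this price.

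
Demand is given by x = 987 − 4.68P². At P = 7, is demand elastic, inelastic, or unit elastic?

At P = 7, x = 757.68.
dx/dP = −2·4.68·P = −65.52.
Point elasticity E = (dx/dP)·(P/x) = -65.52 × 7/757.68 ≈ -0.605.
|E| ≈ 0.605 < 1, so demand is inelastic.

inelastic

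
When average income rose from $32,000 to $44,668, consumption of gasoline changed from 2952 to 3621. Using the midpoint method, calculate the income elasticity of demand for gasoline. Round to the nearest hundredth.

0.62

%ΔQ = (3621 − 2952)/[(2952+3621)/2] = 669/3286.5 ≈ 0.2036.
%ΔM = (44,668 − 32,000)/[(32,000+44,668)/2] = 12668/38334 ≈ 0.3305.
E_I = %ΔQ/%ΔM ≈ 0.62.
E_I ∈ (0,1): normal good (necessity).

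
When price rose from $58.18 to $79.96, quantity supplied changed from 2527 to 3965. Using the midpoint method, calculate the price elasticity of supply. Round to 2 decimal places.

1.40

%Δq = (3965 − 2527)/[(2527 + 3965)/2] = 1438/3246 ≈ 0.4430.
%Δp = (79.96 − 58.18)/[(58.18 + 79.96)/2] = 21.78/69.07 ≈ 0.3153.
Arc elasticity E = %Δq/%Δp ≈ 0.4430/0.3153 ≈ 1.40.
|E| > 1: supply is elastic over this range.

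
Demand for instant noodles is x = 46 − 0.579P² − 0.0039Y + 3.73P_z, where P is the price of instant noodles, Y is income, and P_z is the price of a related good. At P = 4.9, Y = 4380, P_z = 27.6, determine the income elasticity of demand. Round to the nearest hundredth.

At the given point, x = 46 − 0.579(4.9)² − 0.0039(4380) + 3.73(27.6) = 46 − 13.9018 − 17.082 + 102.948 = 117.9642.
∂x/∂Y = −0.0039, so E_I = -0.0039·(4380/117.9642) ≈ -0.14.
E_I < 0: inferior good.

-0.14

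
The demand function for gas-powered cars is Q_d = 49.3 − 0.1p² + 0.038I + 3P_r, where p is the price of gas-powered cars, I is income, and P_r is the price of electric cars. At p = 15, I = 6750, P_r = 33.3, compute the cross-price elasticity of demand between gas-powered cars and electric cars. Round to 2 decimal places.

First evaluate Q_d: 49.3 − 0.1(15)² + 0.038(6750) + 3(33.3) = 49.3 − 22.5 + 256.5 + 99.9 = 383.2.
∂Q_d/∂P_r = +3, so E_xy = 3·(33.3/383.2) ≈ 0.26.
E_xy > 0: the goods are substitutes.

0.26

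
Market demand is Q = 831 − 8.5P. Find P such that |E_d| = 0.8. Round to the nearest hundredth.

Set −bP/(a − bP) = −0.8 ⇒ bP = 0.8(a − bP) ⇒ bP(1+0.8) = 0.8·a.
P = 0.8·831/(8.5·1.8) ≈ 43.45.

43.45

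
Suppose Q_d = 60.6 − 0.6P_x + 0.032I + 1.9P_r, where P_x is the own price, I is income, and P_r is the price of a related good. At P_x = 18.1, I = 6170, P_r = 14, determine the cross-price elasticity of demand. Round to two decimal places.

0.10

At the given point, Q_d = 60.6 − 0.6(18.1) + 0.032(6170) + 1.9(14) = 60.6 − 10.86 + 197.44 + 26.6 = 273.78.
∂Q_d/∂P_r = +1.9, so E_xy = 1.9·(14/273.78) ≈ 0.10.
E_xy > 0: the goods are substitutes.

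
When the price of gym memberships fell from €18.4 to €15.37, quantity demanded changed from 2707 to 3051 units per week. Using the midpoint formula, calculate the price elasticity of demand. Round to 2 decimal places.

%ΔQ = (3051 − 2707)/[(2707 + 3051)/2] = 344/2879 ≈ 0.1195.
%ΔP = (15.37 − 18.4)/[(18.4 + 15.37)/2] = -3.03/16.885 ≈ -0.1794.
Arc elasticity E = %ΔQ/%ΔP ≈ 0.1195/-0.1794 ≈ -0.67.
|E| < 1: demand is inelastic over this range.

-0.67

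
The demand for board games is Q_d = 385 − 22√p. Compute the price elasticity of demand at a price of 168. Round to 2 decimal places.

-1.43

At p = 168, Q_d = 99.8474.
dQ_d/dp = −22/(2√p) = −22/(2·12.9615).
Point elasticity E = (dQ_d/dp)·(p/Q_d) = -0.8487 × 168/99.8474 ≈ -1.43.
|E| > 1, so demand is elastic at this price.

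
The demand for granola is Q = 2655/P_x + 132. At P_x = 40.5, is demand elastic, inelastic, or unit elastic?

At P_x = 40.5, Q = 197.5556.
dQ/dP_x = −2655/P_x² = −1.6187.
Point elasticity E = (dQ/dP_x)·(P_x/Q) = -1.6187 × 40.5/197.5556 ≈ -0.332.
|E| ≈ 0.332 < 1, so demand is inelastic.

inelastic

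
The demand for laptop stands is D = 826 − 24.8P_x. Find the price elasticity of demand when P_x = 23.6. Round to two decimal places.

At P_x = 23.6, D = 240.72.
dD/dP_x = −24.8.
Point elasticity E = (dD/dP_x)·(P_x/D) = -24.8 × 23.6/240.72 ≈ -2.43.
|E| > 1, so demand is elastic at this price.

-2.43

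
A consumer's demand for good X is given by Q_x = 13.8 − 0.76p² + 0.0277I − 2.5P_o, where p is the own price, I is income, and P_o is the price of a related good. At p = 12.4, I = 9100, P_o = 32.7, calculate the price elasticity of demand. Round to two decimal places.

-3.47

First evaluate Q_x: 13.8 − 0.76(12.4)² + 0.0277(9100) − 2.5(32.7) = 13.8 − 116.8576 + 252.07 − 81.75 = 67.2624.
∂Q_x/∂p = −2·0.76·p = -18.848, so E_p = -18.848·(12.4/67.2624) ≈ -3.47.
|E_p| > 1: demand is elastic.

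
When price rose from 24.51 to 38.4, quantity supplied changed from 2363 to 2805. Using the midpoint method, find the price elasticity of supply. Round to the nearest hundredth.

%Δq = (2805 − 2363)/[(2363 + 2805)/2] = 442/2584 ≈ 0.1711.
%Δp = (38.4 − 24.51)/[(24.51 + 38.4)/2] = 13.89/31.455 ≈ 0.4416.
Arc elasticity E = %Δq/%Δp ≈ 0.1711/0.4416 ≈ 0.39.
|E| < 1: supply is inelastic over this range.

0.39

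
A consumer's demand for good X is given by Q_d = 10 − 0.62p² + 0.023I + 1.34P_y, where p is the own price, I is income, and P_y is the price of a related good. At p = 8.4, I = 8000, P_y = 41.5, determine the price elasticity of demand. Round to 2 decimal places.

-0.43

Evaluating quantity at (p, I, P_y) gives Q_d = 10 − 0.62(8.4)² + 0.023(8000) + 1.34(41.5) = 10 − 43.7472 + 184 + 55.61 = 205.8628.
∂Q_d/∂p = −2·0.62·p = -10.416, so E_p = -10.416·(8.4/205.8628) ≈ -0.43.
|E_p| < 1: demand is inelastic.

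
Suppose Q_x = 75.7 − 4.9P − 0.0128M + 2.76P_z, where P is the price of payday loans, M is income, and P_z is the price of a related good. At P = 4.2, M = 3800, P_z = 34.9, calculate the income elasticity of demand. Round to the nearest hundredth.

-0.47

Substituting, Q_x = 75.7 − 4.9(4.2) − 0.0128(3800) + 2.76(34.9) = 75.7 − 20.58 − 48.64 + 96.324 = 102.804.
∂Q_x/∂M = −0.0128, so E_I = -0.0128·(3800/102.804) ≈ -0.47.
E_I < 0: inferior good.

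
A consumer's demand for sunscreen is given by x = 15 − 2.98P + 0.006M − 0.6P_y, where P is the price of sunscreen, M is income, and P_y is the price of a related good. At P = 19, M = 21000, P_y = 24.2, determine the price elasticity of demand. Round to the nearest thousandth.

First evaluate x: 15 − 2.98(19) + 0.006(21000) − 0.6(24.2) = 15 − 56.62 + 126 − 14.52 = 69.86.
∂x/∂P = −2.98, so E_p = (−2.98)·(19/69.86) ≈ -0.810.
|E_p| < 1: demand is inelastic.

-0.810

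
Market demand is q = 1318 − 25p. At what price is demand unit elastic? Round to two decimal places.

26.36

For linear demand q = a − bp, E = −bp/(a − bp). |E| = 1 ⇒ bp = a − bp ⇒ p = a/(2b).
p = 1318/(2·25) = 26.36.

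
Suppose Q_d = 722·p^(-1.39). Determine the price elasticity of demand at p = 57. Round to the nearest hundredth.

For a Cobb–Douglas (constant-elasticity) form Q_d = A·p^α·…, the elasticity with respect to p equals the exponent α at every point.
Here the exponent on p is -1.39, so the price elasticity of demand is -1.39.

-1.39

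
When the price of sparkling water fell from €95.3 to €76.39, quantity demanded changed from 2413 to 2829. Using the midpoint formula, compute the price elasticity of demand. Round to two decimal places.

%Δq = (2829 − 2413)/[(2413 + 2829)/2] = 416/2621 ≈ 0.1587.
%ΔP = (76.39 − 95.3)/[(95.3 + 76.39)/2] = -18.91/85.845 ≈ -0.2203.
Arc elasticity E = %Δq/%ΔP ≈ 0.1587/-0.2203 ≈ -0.72.
|E| < 1: demand is inelastic over this range.

-0.72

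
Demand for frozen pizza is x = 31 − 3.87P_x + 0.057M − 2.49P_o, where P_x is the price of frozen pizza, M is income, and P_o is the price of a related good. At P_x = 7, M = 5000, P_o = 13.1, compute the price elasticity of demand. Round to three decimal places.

First evaluate x: 31 − 3.87(7) + 0.057(5000) − 2.49(13.1) = 31 − 27.09 + 285 − 32.619 = 256.291.
∂x/∂P_x = −3.87, so E_p = (−3.87)·(7/256.291) ≈ -0.106.
|E_p| < 1: demand is inelastic.

-0.106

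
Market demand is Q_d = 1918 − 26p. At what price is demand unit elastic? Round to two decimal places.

36.88

For linear demand Q_d = a − bp, E = −bp/(a − bp). |E| = 1 ⇒ bp = a − bp ⇒ p = a/(2b).
p = 1918/(2·26) ≈ 36.88.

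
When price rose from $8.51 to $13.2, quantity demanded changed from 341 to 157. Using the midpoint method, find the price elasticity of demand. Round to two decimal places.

-1.71

%ΔQ = (157 − 341)/[(341 + 157)/2] = -184/249 ≈ -0.7390.
%Δp = (13.2 − 8.51)/[(8.51 + 13.2)/2] = 4.69/10.855 ≈ 0.4321.
Arc elasticity E = %ΔQ/%Δp ≈ -0.7390/0.4321 ≈ -1.71.
|E| > 1: demand is elastic over this range.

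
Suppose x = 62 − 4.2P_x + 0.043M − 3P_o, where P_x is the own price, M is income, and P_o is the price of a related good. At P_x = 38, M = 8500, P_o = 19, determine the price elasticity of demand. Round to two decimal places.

-0.76

Evaluating quantity at (P_x, M, P_o) gives x = 62 − 4.2(38) + 0.043(8500) − 3(19) = 62 − 159.6 + 365.5 − 57 = 210.9.
∂x/∂P_x = −4.2, so E_p = (−4.2)·(38/210.9) ≈ -0.76.
|E_p| < 1: demand is inelastic.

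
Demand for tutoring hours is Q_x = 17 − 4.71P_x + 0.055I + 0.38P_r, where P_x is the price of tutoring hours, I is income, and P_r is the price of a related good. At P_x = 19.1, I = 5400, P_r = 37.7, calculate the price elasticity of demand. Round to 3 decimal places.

-0.377

First evaluate Q_x: 17 − 4.71(19.1) + 0.055(5400) + 0.38(37.7) = 17 − 89.961 + 297 + 14.326 = 238.365.
∂Q_x/∂P_x = −4.71, so E_p = (−4.71)·(19.1/238.365) ≈ -0.377.
|E_p| < 1: demand is inelastic.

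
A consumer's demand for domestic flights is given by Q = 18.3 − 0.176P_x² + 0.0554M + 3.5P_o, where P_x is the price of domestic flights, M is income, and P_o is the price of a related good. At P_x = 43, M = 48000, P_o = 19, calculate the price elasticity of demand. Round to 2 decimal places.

-0.27

First evaluate Q: 18.3 − 0.176(43)² + 0.0554(48000) + 3.5(19) = 18.3 − 325.424 + 2659.2 + 66.5 = 2418.576.
∂Q/∂P_x = −2·0.176·P_x = -15.136, so E_p = -15.136·(43/2418.576) ≈ -0.27.
|E_p| < 1: demand is inelastic.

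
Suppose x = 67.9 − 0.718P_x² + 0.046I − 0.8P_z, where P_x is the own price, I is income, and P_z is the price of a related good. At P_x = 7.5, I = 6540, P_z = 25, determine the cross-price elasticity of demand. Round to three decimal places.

-0.065

x = 67.9 − 0.718(7.5)² + 0.046(6540) − 0.8(25) = 67.9 − 40.3875 + 300.84 − 20 = 308.3525.
∂x/∂P_z = −0.8, so E_xy = -0.8·(25/308.3525) ≈ -0.065.
E_xy < 0: the goods are complements.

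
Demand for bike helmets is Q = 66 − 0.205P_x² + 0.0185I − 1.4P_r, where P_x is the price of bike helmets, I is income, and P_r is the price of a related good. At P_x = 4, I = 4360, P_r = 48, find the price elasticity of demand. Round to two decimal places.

-0.09

Substituting, Q = 66 − 0.205(4)² + 0.0185(4360) − 1.4(48) = 66 − 3.28 + 80.66 − 67.2 = 76.18.
∂Q/∂P_x = −2·0.205·P_x = -1.64, so E_p = -1.64·(4/76.18) ≈ -0.09.
|E_p| < 1: demand is inelastic.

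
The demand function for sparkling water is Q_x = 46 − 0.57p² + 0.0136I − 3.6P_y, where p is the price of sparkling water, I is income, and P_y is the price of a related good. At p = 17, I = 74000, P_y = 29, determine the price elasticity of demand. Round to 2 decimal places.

-0.42

At the given point, Q_x = 46 − 0.57(17)² + 0.0136(74000) − 3.6(29) = 46 − 164.73 + 1006.4 − 104.4 = 783.27.
∂Q_x/∂p = −2·0.57·p = -19.38, so E_p = -19.38·(17/783.27) ≈ -0.42.
|E_p| < 1: demand is inelastic.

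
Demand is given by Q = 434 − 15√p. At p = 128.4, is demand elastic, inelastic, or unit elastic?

inelastic

At p = 128.4, Q = 264.0294.
dQ/dp = −15/(2√p) = −15/(2·11.3314).
Point elasticity E = (dQ/dp)·(p/Q) = -0.6619 × 128.4/264.0294 ≈ -0.322.
|E| ≈ 0.322 < 1, so demand is inelastic.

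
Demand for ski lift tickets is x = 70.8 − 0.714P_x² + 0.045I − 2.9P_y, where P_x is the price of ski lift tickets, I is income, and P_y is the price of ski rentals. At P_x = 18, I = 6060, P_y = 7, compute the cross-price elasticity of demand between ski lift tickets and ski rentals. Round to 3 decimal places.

-0.221

Evaluating quantity at (P_x, I, P_y) gives x = 70.8 − 0.714(18)² + 0.045(6060) − 2.9(7) = 70.8 − 231.336 + 272.7 − 20.3 = 91.864.
∂x/∂P_y = −2.9, so E_xy = -2.9·(7/91.864) ≈ -0.221.
E_xy < 0: the goods are complements.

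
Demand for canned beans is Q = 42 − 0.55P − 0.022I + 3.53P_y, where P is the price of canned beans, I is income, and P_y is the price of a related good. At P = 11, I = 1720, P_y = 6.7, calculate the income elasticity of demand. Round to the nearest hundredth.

-1.74

Evaluating quantity at (P, I, P_y) gives Q = 42 − 0.55(11) − 0.022(1720) + 3.53(6.7) = 42 − 6.05 − 37.84 + 23.651 = 21.761.
∂Q/∂I = −0.022, so E_I = -0.022·(1720/21.761) ≈ -1.74.
E_I < 0: inferior good.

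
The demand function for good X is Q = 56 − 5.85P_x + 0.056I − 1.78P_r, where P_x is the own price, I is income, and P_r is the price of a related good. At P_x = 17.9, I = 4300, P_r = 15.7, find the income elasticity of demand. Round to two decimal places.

First evaluate Q: 56 − 5.85(17.9) + 0.056(4300) − 1.78(15.7) = 56 − 104.715 + 240.8 − 27.946 = 164.139.
∂Q/∂I = +0.056, so E_I = 0.056·(4300/164.139) ≈ 1.47.
E_I > 1: normal good (luxury).

1.47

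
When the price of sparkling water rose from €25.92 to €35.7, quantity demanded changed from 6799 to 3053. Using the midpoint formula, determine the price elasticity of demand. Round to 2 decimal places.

%ΔQ = (3053 − 6799)/[(6799 + 3053)/2] = -3746/4926 ≈ -0.7605.
%ΔP = (35.7 − 25.92)/[(25.92 + 35.7)/2] = 9.78/30.81 ≈ 0.3174.
Arc elasticity E = %ΔQ/%ΔP ≈ -0.7605/0.3174 ≈ -2.40.
|E| > 1: demand is elastic over this range.

-2.40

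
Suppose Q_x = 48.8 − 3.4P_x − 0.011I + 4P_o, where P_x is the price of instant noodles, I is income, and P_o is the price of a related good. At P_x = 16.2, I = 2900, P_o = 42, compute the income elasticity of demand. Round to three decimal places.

-0.246

Q_x = 48.8 − 3.4(16.2) − 0.011(2900) + 4(42) = 48.8 − 55.08 − 31.9 + 168 = 129.82.
∂Q_x/∂I = −0.011, so E_I = -0.011·(2900/129.82) ≈ -0.246.
E_I < 0: inferior good.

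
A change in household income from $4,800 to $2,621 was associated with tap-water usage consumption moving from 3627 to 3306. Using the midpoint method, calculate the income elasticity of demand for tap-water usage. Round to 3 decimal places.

0.158

%ΔQ = (3306 − 3627)/[(3627+3306)/2] = -321/3466.5 ≈ -0.0926.
%ΔM = (2,621 − 4,800)/[(4,800+2,621)/2] = -2179/3710.5 ≈ -0.5873.
E_I = %ΔQ/%ΔM ≈ 0.158.
E_I ∈ (0,1): normal good (necessity).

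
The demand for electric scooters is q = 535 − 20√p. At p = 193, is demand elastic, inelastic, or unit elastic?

At p = 193, q = 257.1511.
dq/dp = −20/(2√p) = −20/(2·13.8924).
Point elasticity E = (dq/dp)·(p/q) = -0.7198 × 193/257.1511 ≈ -0.540.
|E| ≈ 0.540 < 1, so demand is inelastic.

inelastic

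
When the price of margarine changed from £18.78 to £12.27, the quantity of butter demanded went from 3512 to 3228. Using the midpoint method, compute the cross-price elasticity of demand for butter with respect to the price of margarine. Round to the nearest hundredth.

%ΔQ_x = (3228 − 3512)/[(3512+3228)/2] = -284/3370 ≈ -0.0843.
%ΔP_y = (12.27 − 18.78)/[(18.78+12.27)/2] ≈ -0.4193.
E_xy = -0.0843/-0.4193 ≈ 0.20.
E_xy > 0, so butter and margarine are substitutes.

0.20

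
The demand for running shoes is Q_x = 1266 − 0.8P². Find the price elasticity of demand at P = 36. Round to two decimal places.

-9.05

At P = 36, Q_x = 229.2.
dQ_x/dP = −2·0.8·P = −57.6.
Point elasticity E = (dQ_x/dP)·(P/Q_x) = -57.6 × 36/229.2 ≈ -9.05.
|E| > 1, so demand is elastic at this price.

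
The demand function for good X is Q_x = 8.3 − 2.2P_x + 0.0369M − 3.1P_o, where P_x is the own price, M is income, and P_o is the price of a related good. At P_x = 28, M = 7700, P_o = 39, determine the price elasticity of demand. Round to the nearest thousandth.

-0.560

First evaluate Q_x: 8.3 − 2.2(28) + 0.0369(7700) − 3.1(39) = 8.3 − 61.6 + 284.13 − 120.9 = 109.93.
∂Q_x/∂P_x = −2.2, so E_p = (−2.2)·(28/109.93) ≈ -0.560.
|E_p| < 1: demand is inelastic.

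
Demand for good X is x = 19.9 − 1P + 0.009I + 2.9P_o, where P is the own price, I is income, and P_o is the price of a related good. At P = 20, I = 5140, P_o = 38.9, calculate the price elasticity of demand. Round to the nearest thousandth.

Evaluating quantity at (P, I, P_o) gives x = 19.9 − 1(20) + 0.009(5140) + 2.9(38.9) = 19.9 − 20 + 46.26 + 112.81 = 158.97.
∂x/∂P = −1, so E_p = (−1)·(20/158.97) ≈ -0.126.
|E_p| < 1: demand is inelastic.

-0.126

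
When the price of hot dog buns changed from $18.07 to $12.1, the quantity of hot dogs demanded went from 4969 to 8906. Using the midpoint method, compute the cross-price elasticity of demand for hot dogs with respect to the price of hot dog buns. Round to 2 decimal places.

%ΔQ_x = (8906 − 4969)/[(4969+8906)/2] = 3937/6937.5 ≈ 0.5675.
%ΔP_y = (12.1 − 18.07)/[(18.07+12.1)/2] ≈ -0.3958.
E_xy = 0.5675/-0.3958 ≈ -1.43.
E_xy < 0, so hot dogs and hot dog buns are complements.

-1.43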